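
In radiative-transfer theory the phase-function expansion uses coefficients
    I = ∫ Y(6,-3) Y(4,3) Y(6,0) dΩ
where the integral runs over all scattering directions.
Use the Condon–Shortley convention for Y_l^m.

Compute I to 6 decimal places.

Rules hold: Σm=0, L=16 even, 2≤6≤10.
N = 13·9·13 = 1521
Δ = 4!·8!·4!/17! = 1/15315300
Racah Σ t=0..4: t=0:+1/829440 t=1:−1/25920 t=2:+1/9216 t=3:−1/25920 t=4:+1/829440 = 7/207360
⇒ 3j(6 4 6; 0 0 0)² = 28/2431, sgn +1
Racah Σ t=3..4: t=3:−1/207360 t=4:+1/103680 = 1/207360
⇒ 3j(6 4 6; -3 3 0)² = 21/2431, sgn +1
4πI² = N·(3j₀)²·(3jₘ)² = 5292/34969
I = +1·√(0.151334/4π) = 0.10973960

0.109740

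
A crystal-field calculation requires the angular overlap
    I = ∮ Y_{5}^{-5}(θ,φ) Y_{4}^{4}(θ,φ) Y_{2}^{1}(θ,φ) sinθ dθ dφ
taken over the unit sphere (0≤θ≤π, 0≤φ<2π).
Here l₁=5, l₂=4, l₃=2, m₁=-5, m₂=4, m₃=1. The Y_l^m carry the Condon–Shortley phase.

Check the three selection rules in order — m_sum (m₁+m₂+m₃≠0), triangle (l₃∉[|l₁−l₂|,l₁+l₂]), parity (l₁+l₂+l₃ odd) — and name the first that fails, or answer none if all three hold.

Σmᵢ = 0  ✓
l₃∈[|l₁−l₂|,l₁+l₂]=[1,9], have l₃=2  ✓
Σlᵢ = 11 ⇒ odd  ✗

parity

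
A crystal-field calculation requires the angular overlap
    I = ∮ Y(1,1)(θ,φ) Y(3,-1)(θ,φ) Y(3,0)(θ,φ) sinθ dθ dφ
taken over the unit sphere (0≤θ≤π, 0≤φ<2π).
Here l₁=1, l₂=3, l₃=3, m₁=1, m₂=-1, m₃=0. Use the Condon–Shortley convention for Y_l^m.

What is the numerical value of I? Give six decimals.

L=7 odd ⇒ parity kills the (l;000) factor ⇒ I = 0

0.000000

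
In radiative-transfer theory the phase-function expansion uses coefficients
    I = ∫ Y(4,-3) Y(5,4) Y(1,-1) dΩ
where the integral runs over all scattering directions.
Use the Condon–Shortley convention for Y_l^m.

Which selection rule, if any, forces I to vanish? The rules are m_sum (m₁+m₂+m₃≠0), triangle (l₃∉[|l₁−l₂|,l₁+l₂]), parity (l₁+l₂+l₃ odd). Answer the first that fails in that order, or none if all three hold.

m₁+m₂+m₃ = -3 + 4 − 1 = 0  ✓
triangle: |4−5|=1 ≤ l₃=1 ≤ 4+5=9  ✓
parity: l₁+l₂+l₃ = 10 is even  ✓

none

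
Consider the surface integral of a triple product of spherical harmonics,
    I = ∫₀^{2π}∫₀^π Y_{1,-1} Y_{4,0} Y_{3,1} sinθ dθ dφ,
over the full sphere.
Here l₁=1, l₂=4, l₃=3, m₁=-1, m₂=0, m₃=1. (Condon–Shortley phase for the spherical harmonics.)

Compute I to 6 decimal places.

Checks pass: Σm=0; 8 even; l₃=3∈[3,5].
(2·1+1)(2·4+1)(2·3+1) = 189
Δ: 2! 0! 6! / 9! → 1/252
sum: t=1:−1/36 = -1/36
3j²(1 4 3; 0 0 0) = Δ·Π!·Σ² = 4/63  (sign +1)
sum: t=2:+1/96 = 1/96
3j²(1 4 3; -1 0 1) = Δ·Π!·Σ² = 1/42  (sign +1)
combine: 4πI² = 189·4/63·1/42 = 2/7
take √, sign +1: I = 0.15078601

0.150786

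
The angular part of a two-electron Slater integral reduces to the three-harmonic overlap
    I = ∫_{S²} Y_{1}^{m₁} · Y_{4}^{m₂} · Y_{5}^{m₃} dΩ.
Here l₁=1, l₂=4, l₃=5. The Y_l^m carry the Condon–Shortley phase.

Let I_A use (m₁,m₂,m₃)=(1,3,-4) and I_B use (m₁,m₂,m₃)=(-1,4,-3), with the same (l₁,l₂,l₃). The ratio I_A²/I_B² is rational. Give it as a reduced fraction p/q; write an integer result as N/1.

Shared (l₁,l₂,l₃)=(1,4,5): N and (l;000)² cancel in I_A²/I_B².
A: Δ = 0!·2!·8!/11! = 1/495; Racah Σ t=0..0: t=0:+1/10080 = 1/10080; ⇒ 3j(1 4 5; 1 3 -4)² = 4/55, sgn -1
B: Δ = 0!·2!·8!/11! = 1/495; Racah Σ t=0..0: t=0:+1/80640 = 1/80640; ⇒ 3j(1 4 5; -1 4 -3)² = 1/495, sgn +1
I_A²/I_B² = (4/55)/(1/495) = 36/1

36/1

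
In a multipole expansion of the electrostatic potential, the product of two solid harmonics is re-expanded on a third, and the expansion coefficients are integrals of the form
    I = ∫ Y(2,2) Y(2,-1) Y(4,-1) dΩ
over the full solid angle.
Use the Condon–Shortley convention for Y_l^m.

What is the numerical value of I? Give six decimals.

-0.090112

m-sum 0 ✓  L=8 even ✓  0≤4≤4 ✓
Π(2lᵢ+1) = 5×5×9 = 225
triangle coeff Δ(2,2,4) = 1/630
Σ_t [0,0]: t=0:+1/16 = 1/16
(3j)²=2/35 [(2 2 4; 0 0 0)], sign=+1
Σ_t [0,0]: t=0:+1/144 = 1/144
(3j)²=1/126 [(2 2 4; 2 -1 -1)], sign=-1
⇒ 4πI² = 5/49
I = (-1)√(5/49/(4π)) = -0.09011188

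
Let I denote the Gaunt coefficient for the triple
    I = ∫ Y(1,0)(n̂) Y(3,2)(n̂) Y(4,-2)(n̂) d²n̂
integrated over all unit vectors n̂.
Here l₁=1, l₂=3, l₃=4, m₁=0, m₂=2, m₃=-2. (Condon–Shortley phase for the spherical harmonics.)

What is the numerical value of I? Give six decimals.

0.213244

Checks pass: Σm=0; 8 even; l₃=4∈[2,4].
(2·1+1)(2·3+1)(2·4+1) = 189
Δ: 0! 2! 6! / 9! → 1/252
sum: t=0:+1/36 = 1/36
3j²(1 3 4; 0 0 0) = Δ·Π!·Σ² = 4/63  (sign +1)
sum: t=0:+1/120 = 1/120
3j²(1 3 4; 0 2 -2) = Δ·Π!·Σ² = 1/21  (sign +1)
combine: 4πI² = 189·4/63·1/21 = 4/7
take √, sign +1: I = 0.21324362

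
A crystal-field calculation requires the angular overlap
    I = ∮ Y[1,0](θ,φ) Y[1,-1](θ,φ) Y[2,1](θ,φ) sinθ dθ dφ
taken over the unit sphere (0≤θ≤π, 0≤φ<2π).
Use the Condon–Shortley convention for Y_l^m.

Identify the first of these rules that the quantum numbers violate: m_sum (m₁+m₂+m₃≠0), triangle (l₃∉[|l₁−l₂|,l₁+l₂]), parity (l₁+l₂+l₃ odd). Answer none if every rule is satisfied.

none

m₁+m₂+m₃ = 0 − 1 + 1 = 0  ✓
triangle: |1−1|=0 ≤ l₃=2 ≤ 1+1=2  ✓
parity: l₁+l₂+l₃ = 4 is even  ✓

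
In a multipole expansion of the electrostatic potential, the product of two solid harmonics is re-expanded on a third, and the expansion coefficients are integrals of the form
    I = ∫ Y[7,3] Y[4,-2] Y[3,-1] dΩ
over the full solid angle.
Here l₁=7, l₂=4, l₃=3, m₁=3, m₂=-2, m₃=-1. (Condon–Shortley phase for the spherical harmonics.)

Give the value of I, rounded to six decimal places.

Checks pass: Σm=0; 14 even; l₃=3∈[3,11].
(2·7+1)(2·4+1)(2·3+1) = 945
Δ: 8! 6! 0! / 15! → 1/45045
sum: t=4:+1/20736 = 1/20736
3j²(7 4 3; 0 0 0) = Δ·Π!·Σ² = 35/1287  (sign -1)
sum: t=2:+1/69120 = 1/69120
3j²(7 4 3; 3 -2 -1) = Δ·Π!·Σ² = 4/143  (sign +1)
combine: 4πI² = 945·35/1287·4/143 = 14700/20449
take √, sign -1: I = -0.23917605

-0.239176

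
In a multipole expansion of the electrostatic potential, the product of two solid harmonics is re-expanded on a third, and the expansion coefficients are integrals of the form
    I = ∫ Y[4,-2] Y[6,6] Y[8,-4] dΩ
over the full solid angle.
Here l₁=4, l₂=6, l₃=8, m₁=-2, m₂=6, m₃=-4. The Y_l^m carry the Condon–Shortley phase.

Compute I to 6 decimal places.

Checks pass: Σm=0; 18 even; l₃=8∈[2,10].
(2·4+1)(2·6+1)(2·8+1) = 1989
Δ: 2! 6! 10! / 19! → 1/23279256
sum: t=0:+1/1658880 t=1:−1/518400 t=2:+1/1658880 = -1/1382400
3j²(4 6 8; 0 0 0) = Δ·Π!·Σ² = 504/46189  (sign -1)
sum: t=2:+1/348364800 = 1/348364800
3j²(4 6 8; -2 6 -4) = Δ·Π!·Σ² = 165/58786  (sign +1)
combine: 4πI² = 1989·504/46189·165/58786 = 4860/79781
take √, sign -1: I = -0.06962472

-0.069625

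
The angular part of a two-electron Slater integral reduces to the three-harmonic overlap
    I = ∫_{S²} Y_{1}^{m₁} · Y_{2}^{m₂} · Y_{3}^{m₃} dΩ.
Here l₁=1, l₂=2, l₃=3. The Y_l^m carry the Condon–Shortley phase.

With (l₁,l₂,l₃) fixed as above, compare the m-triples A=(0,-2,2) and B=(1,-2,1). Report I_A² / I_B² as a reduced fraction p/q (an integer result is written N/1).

5/1

l's match ⇒ only the (l;m) 3-j factors differ between A and B.
A: triangle coeff Δ(1,2,3) = 1/105; Σ_t [0,0]: t=0:+1/24 = 1/24; (3j)²=1/21 [(1 2 3; 0 -2 2)], sign=-1
B: triangle coeff Δ(1,2,3) = 1/105; Σ_t [0,0]: t=0:+1/48 = 1/48; (3j)²=1/105 [(1 2 3; 1 -2 1)], sign=+1
I_A²/I_B² = (1/21)/(1/105) = 5/1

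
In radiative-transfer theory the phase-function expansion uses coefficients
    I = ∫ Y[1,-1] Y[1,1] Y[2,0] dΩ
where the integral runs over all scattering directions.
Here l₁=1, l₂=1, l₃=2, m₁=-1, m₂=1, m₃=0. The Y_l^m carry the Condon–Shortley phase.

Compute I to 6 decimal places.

m-sum 0 ✓  L=4 even ✓  0≤2≤2 ✓
Π(2lᵢ+1) = 3×3×5 = 45
triangle coeff Δ(1,1,2) = 1/30
Σ_t [0,0]: t=0:+1/1 = 1/1
(3j)²=2/15 [(1 1 2; 0 0 0)], sign=+1
Σ_t [0,0]: t=0:+1/4 = 1/4
(3j)²=1/30 [(1 1 2; -1 1 0)], sign=+1
⇒ 4πI² = 1/5
I = (+1)√(1/5/(4π)) = 0.12615663

0.126157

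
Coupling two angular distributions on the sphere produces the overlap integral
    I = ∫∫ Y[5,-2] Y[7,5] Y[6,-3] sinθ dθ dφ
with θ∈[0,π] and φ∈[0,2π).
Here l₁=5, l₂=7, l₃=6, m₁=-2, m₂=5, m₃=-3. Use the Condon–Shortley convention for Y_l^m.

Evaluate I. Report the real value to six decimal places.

-0.124673

Rules hold: Σm=0, L=18 even, 2≤6≤12.
N = 11·15·13 = 2145
Δ = 6!·4!·8!/19! = 1/174594420
Racah Σ t=1..5: t=1:−1/4147200 t=2:+1/207360 t=3:−1/82944 t=4:+1/207360 t=5:−1/4147200 = -1/345600
⇒ 3j(5 7 6; 0 0 0)² = 420/46189, sgn -1
Racah Σ t=4..6: t=4:+1/11612160 t=5:−1/2419200 t=6:+1/6220800 = -29/174182400
⇒ 3j(5 7 6; -2 5 -3)² = 841/83980, sgn +1
4πI² = N·(3j₀)²·(3jₘ)² = 264915/1356277
I = -1·√(0.195325/4π) = -0.12467350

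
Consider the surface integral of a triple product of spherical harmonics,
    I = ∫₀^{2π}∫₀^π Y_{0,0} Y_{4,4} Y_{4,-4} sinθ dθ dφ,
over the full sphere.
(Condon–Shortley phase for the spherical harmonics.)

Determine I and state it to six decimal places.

0.282095

Checks pass: Σm=0; 8 even; l₃=4∈[4,4].
(2·0+1)(2·4+1)(2·4+1) = 81
Δ: 0! 0! 8! / 9! → 1/9
sum: t=0:+1/576 = 1/576
3j²(0 4 4; 0 0 0) = Δ·Π!·Σ² = 1/9  (sign +1)
sum: t=0:+1/40320 = 1/40320
3j²(0 4 4; 0 4 -4) = Δ·Π!·Σ² = 1/9  (sign +1)
combine: 4πI² = 81·1/9·1/9 = 1/1
take √, sign +1: I = 0.28209479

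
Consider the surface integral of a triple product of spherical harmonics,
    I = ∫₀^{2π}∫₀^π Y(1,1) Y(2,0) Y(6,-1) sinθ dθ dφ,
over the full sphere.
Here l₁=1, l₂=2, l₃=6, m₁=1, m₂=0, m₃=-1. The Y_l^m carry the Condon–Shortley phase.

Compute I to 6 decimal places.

l₃=6 ∉ [1,3] — triangle fails ⇒ I = 0

0.000000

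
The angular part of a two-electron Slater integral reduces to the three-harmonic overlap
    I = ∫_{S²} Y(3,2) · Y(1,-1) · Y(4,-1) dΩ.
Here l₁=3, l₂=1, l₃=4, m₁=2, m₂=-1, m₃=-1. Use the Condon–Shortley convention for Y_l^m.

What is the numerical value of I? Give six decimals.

Rules hold: Σm=0, L=8 even, 2≤4≤4.
N = 7·3·9 = 189
Δ = 0!·6!·2!/9! = 1/252
Racah Σ t=0..0: t=0:+1/36 = 1/36
⇒ 3j(3 1 4; 0 0 0)² = 4/63, sgn +1
Racah Σ t=0..0: t=0:+1/240 = 1/240
⇒ 3j(3 1 4; 2 -1 -1)² = 1/84, sgn -1
4πI² = N·(3j₀)²·(3jₘ)² = 1/7
I = -1·√(0.142857/4π) = -0.10662181

-0.106622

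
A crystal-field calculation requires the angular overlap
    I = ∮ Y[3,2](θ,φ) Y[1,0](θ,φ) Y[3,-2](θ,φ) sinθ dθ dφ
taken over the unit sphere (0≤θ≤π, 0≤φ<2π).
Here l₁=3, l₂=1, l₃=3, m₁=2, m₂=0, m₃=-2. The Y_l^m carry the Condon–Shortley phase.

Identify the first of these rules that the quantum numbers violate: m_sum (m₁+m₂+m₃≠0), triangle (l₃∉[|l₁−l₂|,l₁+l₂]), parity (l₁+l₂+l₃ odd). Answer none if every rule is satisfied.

parity

azimuthal sum: 2 + 0 − 2 = 0  ✓
2 ≤ 3 ≤ 4 (triangle on l)  ✓
L = 3 + 1 + 3 = 7 (odd)  ✗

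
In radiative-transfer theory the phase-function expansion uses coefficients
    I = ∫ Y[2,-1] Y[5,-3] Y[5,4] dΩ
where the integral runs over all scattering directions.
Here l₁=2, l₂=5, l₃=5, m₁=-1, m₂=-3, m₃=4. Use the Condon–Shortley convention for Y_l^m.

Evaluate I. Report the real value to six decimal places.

Checks pass: Σm=0; 12 even; l₃=5∈[3,7].
(2·2+1)(2·5+1)(2·5+1) = 605
Δ: 2! 2! 8! / 13! → 1/38610
sum: t=0:+1/2880 t=1:−1/576 t=2:+1/2880 = -1/960
3j²(2 5 5; 0 0 0) = Δ·Π!·Σ² = 10/429  (sign +1)
sum: t=1:−1/10080 t=2:+1/80640 = -1/11520
3j²(2 5 5; -1 -3 4) = Δ·Π!·Σ² = 49/1430  (sign +1)
combine: 4πI² = 605·10/429·49/1430 = 245/507
take √, sign +1: I = 0.19609844

0.196098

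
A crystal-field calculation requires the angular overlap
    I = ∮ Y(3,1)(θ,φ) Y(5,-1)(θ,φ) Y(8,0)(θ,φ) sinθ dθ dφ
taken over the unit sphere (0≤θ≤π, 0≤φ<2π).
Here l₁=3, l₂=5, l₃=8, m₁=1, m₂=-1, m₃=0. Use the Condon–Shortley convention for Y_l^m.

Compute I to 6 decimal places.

Checks pass: Σm=0; 16 even; l₃=8∈[2,8].
(2·3+1)(2·5+1)(2·8+1) = 1309
Δ: 0! 6! 10! / 17! → 1/136136
sum: t=0:+1/518400 = 1/518400
3j²(3 5 8; 0 0 0) = Δ·Π!·Σ² = 56/2431  (sign +1)
sum: t=0:+1/829440 = 1/829440
3j²(3 5 8; 1 -1 0) = Δ·Π!·Σ² = 35/2431  (sign +1)
combine: 4πI² = 1309·56/2431·35/2431 = 13720/31603
take √, sign +1: I = 0.18586943

0.185869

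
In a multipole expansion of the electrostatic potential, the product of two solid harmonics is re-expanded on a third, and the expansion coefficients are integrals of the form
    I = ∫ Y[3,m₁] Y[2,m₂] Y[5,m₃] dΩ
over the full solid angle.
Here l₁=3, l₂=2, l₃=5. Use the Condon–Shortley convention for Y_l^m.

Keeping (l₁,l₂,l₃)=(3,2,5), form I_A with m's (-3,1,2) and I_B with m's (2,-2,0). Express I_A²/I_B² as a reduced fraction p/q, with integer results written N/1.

Shared (l₁,l₂,l₃)=(3,2,5): N and (l;000)² cancel in I_A²/I_B².
A: Δ = 0!·6!·4!/11! = 1/2310; Racah Σ t=0..0: t=0:+1/4320 = 1/4320; ⇒ 3j(3 2 5; -3 1 2)² = 1/330, sgn -1
B: Δ = 0!·6!·4!/11! = 1/2310; Racah Σ t=0..0: t=0:+1/2880 = 1/2880; ⇒ 3j(3 2 5; 2 -2 0)² = 1/462, sgn -1
I_A²/I_B² = (1/330)/(1/462) = 7/5

7/5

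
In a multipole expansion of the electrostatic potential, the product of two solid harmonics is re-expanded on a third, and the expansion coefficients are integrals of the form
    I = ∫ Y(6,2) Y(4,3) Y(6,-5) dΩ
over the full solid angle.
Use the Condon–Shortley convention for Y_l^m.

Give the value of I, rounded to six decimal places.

0.160494

Rules hold: Σm=0, L=16 even, 2≤6≤10.
N = 13·9·13 = 1521
Δ = 4!·8!·4!/17! = 1/15315300
Racah Σ t=0..4: t=0:+1/829440 t=1:−1/25920 t=2:+1/9216 t=3:−1/25920 t=4:+1/829440 = 7/207360
⇒ 3j(6 4 6; 0 0 0)² = 28/2431, sgn +1
Racah Σ t=3..4: t=3:−1/725760 t=4:+1/5806080 = -1/829440
⇒ 3j(6 4 6; 2 3 -5)² = 49/2652, sgn +1
4πI² = N·(3j₀)²·(3jₘ)² = 1029/3179
I = +1·√(0.323687/4π) = 0.16049352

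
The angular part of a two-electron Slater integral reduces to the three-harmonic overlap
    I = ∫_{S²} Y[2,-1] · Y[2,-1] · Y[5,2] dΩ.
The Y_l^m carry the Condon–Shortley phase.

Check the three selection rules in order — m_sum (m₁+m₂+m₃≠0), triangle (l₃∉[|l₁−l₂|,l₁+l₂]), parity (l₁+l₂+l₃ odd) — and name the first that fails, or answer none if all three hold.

triangle

m₁+m₂+m₃ = -1 − 1 + 2 = 0  ✓
triangle: |2−2|=0 ≤ l₃=5 ≤ 2+2=4  ✗
parity: l₁+l₂+l₃ = 9 is odd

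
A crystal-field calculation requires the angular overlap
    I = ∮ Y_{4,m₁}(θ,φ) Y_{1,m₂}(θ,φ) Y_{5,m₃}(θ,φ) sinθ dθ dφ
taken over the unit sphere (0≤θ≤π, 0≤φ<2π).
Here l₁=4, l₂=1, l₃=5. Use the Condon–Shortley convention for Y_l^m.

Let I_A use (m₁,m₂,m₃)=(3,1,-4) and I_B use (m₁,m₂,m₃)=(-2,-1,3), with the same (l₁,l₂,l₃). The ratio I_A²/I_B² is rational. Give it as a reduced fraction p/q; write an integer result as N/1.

Shared (l₁,l₂,l₃)=(4,1,5): N and (l;000)² cancel in I_A²/I_B².
A: Δ = 0!·8!·2!/11! = 1/495; Racah Σ t=0..0: t=0:+1/10080 = 1/10080; ⇒ 3j(4 1 5; 3 1 -4)² = 4/55, sgn -1
B: Δ = 0!·8!·2!/11! = 1/495; Racah Σ t=0..0: t=0:+1/2880 = 1/2880; ⇒ 3j(4 1 5; -2 -1 3)² = 28/495, sgn +1
I_A²/I_B² = (4/55)/(28/495) = 9/7

9/7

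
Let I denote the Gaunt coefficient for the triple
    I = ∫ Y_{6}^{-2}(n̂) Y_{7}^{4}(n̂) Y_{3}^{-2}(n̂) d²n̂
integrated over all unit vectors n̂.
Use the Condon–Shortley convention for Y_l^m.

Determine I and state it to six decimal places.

Checks pass: Σm=0; 16 even; l₃=3∈[1,13].
(2·6+1)(2·7+1)(2·3+1) = 1365
Δ: 10! 2! 4! / 17! → 1/2042040
sum: t=4:+1/207360 t=5:−1/57600 t=6:+1/207360 = -1/129600
3j²(6 7 3; 0 0 0) = Δ·Π!·Σ² = 168/12155  (sign +1)
sum: t=7:−1/725760 t=8:+1/967680 = -1/2903040
3j²(6 7 3; -2 4 -2) = Δ·Π!·Σ² = 5/3094  (sign +1)
combine: 4πI² = 1365·168/12155·5/3094 = 1260/41327
take √, sign +1: I = 0.04925648

0.049256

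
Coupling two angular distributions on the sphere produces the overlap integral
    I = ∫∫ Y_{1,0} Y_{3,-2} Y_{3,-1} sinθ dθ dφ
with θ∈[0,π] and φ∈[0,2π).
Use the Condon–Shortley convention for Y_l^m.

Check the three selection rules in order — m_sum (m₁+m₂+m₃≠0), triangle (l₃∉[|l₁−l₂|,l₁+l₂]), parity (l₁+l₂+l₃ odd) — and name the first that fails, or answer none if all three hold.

azimuthal sum: 0 − 2 − 1 = -3  ✗
2 ≤ 3 ≤ 4 (triangle on l)
L = 1 + 3 + 3 = 7 (odd)

m_sum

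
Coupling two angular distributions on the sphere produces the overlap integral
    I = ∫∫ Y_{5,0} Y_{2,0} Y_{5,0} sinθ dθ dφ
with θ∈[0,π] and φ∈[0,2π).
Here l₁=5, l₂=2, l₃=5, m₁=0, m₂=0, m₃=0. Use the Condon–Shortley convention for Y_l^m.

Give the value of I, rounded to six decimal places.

Rules hold: Σm=0, L=12 even, 3≤5≤7.
N = 11·5·11 = 605
Δ = 2!·8!·2!/13! = 1/38610
Racah Σ t=0..2: t=0:+1/2880 t=1:−1/576 t=2:+1/2880 = -1/960
⇒ 3j(5 2 5; 0 0 0)² = 10/429, sgn +1
(m-triple is (0,0,0) — same symbol as above.)
4πI² = N·(3j₀)²·(3jₘ)² = 500/1521
I = +1·√(0.328731/4π) = 0.16173926

0.161739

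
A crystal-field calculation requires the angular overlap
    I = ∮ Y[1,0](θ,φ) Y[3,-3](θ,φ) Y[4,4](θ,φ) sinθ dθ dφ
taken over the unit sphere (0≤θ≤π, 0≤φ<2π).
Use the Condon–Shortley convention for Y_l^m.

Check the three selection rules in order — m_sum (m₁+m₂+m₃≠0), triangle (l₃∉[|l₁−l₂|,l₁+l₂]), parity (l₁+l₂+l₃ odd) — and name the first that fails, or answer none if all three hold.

azimuthal sum: 0 − 3 + 4 = 1  ✗
2 ≤ 4 ≤ 4 (triangle on l)
L = 1 + 3 + 4 = 8 (even)

m_sum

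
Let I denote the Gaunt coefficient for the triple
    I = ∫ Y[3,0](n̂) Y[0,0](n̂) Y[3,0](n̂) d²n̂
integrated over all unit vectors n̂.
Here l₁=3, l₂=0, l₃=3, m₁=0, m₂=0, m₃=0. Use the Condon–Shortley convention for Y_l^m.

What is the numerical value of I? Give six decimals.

Rules hold: Σm=0, L=6 even, 3≤3≤3.
N = 7·1·7 = 49
Δ = 0!·6!·0!/7! = 1/7
Racah Σ t=0..0: t=0:+1/36 = 1/36
⇒ 3j(3 0 3; 0 0 0)² = 1/7, sgn -1
(m-triple is (0,0,0) — same symbol as above.)
4πI² = N·(3j₀)²·(3jₘ)² = 1/1
I = +1·√(1/4π) = 0.28209479

0.282095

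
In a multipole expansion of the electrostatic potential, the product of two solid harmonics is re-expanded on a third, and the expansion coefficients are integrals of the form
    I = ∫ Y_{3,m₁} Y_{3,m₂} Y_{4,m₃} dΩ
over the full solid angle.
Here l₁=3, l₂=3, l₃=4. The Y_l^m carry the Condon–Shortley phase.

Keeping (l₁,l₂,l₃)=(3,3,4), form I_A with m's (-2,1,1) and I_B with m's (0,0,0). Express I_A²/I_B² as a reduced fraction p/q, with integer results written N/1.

l's match ⇒ only the (l;m) 3-j factors differ between A and B.
A: triangle coeff Δ(3,3,4) = 1/34650; Σ_t [1,2]: t=1:−1/144 t=2:+1/48 = 1/72; (3j)²=16/693 [(3 3 4; -2 1 1)], sign=-1
B: triangle coeff Δ(3,3,4) = 1/34650; Σ_t [0,2]: t=0:+1/72 t=1:−1/16 t=2:+1/72 = -5/144; (3j)²=2/77 [(3 3 4; 0 0 0)], sign=-1
I_A²/I_B² = (16/693)/(2/77) = 8/9

8/9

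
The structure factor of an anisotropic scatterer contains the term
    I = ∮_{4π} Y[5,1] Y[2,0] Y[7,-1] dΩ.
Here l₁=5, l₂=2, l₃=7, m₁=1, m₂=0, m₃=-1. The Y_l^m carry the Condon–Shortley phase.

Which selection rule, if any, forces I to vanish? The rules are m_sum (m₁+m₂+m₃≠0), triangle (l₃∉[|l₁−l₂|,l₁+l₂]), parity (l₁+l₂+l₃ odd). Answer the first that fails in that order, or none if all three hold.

none

Σmᵢ = 0  ✓
l₃∈[|l₁−l₂|,l₁+l₂]=[3,7], have l₃=7  ✓
Σlᵢ = 14 ⇒ even  ✓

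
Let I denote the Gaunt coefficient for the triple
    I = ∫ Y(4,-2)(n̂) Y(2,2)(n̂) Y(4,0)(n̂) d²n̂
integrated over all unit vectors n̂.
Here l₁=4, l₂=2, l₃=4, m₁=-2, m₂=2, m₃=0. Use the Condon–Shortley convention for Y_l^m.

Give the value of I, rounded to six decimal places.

-0.190365

Checks pass: Σm=0; 10 even; l₃=4∈[2,6].
(2·4+1)(2·2+1)(2·4+1) = 405
Δ: 2! 6! 2! / 11! → 1/13860
sum: t=0:+1/192 t=1:−1/36 t=2:+1/192 = -5/288
3j²(4 2 4; 0 0 0) = Δ·Π!·Σ² = 20/693  (sign -1)
sum: t=2:+1/192 = 1/192
3j²(4 2 4; -2 2 0) = Δ·Π!·Σ² = 3/77  (sign +1)
combine: 4πI² = 405·20/693·3/77 = 2700/5929
take √, sign -1: I = -0.19036462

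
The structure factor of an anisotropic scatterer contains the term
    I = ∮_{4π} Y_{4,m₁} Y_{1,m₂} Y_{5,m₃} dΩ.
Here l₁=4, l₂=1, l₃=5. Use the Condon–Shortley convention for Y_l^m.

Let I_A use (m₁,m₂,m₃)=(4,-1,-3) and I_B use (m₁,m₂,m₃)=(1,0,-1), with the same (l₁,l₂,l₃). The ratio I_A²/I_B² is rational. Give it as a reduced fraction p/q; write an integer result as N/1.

1/24

Same 4,1,5: normalisation and zero-m 3j drop out of the ratio.
A: Δ: 0! 8! 2! / 11! → 1/495; sum: t=0:+1/80640 = 1/80640; 3j²(4 1 5; 4 -1 -3) = Δ·Π!·Σ² = 1/495  (sign +1)
B: Δ: 0! 8! 2! / 11! → 1/495; sum: t=0:+1/720 = 1/720; 3j²(4 1 5; 1 0 -1) = Δ·Π!·Σ² = 8/165  (sign +1)
I_A²/I_B² = (1/495)/(8/165) = 1/24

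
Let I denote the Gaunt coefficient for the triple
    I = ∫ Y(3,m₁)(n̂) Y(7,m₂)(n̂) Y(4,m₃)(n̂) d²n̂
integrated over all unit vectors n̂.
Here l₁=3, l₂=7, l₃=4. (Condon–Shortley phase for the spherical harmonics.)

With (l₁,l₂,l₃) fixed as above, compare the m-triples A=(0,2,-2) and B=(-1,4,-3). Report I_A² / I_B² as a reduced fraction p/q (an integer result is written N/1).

28/33

l's match ⇒ only the (l;m) 3-j factors differ between A and B.
A: triangle coeff Δ(3,7,4) = 1/45045; Σ_t [3,3]: t=3:−1/51840 = -1/51840; (3j)²=8/429 [(3 7 4; 0 2 -2)], sign=-1
B: triangle coeff Δ(3,7,4) = 1/45045; Σ_t [4,4]: t=4:+1/241920 = 1/241920; (3j)²=2/91 [(3 7 4; -1 4 -3)], sign=-1
I_A²/I_B² = (8/429)/(2/91) = 28/33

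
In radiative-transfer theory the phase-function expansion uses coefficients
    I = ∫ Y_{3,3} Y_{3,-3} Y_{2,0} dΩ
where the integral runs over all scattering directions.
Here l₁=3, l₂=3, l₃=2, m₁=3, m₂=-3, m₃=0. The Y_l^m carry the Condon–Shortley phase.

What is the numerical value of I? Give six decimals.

0.210261

Rules hold: Σm=0, L=8 even, 0≤2≤6.
N = 7·7·5 = 245
Δ = 4!·2!·2!/9! = 1/3780
Racah Σ t=1..3: t=1:−1/24 t=2:+1/4 t=3:−1/24 = 1/6
⇒ 3j(3 3 2; 0 0 0)² = 4/105, sgn +1
Racah Σ t=0..0: t=0:+1/96 = 1/96
⇒ 3j(3 3 2; 3 -3 0)² = 5/84, sgn +1
4πI² = N·(3j₀)²·(3jₘ)² = 5/9
I = +1·√(0.555556/4π) = 0.21026104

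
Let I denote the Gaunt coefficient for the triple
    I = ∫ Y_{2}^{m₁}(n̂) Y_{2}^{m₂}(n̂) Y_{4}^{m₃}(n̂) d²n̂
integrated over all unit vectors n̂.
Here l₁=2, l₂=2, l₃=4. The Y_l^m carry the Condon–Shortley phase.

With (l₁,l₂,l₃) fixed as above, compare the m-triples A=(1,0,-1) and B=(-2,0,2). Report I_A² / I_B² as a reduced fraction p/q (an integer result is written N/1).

Shared (l₁,l₂,l₃)=(2,2,4): N and (l;000)² cancel in I_A²/I_B².
A: Δ = 0!·4!·4!/9! = 1/630; Racah Σ t=0..0: t=0:+1/24 = 1/24; ⇒ 3j(2 2 4; 1 0 -1)² = 1/21, sgn -1
B: Δ = 0!·4!·4!/9! = 1/630; Racah Σ t=0..0: t=0:+1/96 = 1/96; ⇒ 3j(2 2 4; -2 0 2)² = 1/42, sgn +1
I_A²/I_B² = (1/21)/(1/42) = 2/1

2/1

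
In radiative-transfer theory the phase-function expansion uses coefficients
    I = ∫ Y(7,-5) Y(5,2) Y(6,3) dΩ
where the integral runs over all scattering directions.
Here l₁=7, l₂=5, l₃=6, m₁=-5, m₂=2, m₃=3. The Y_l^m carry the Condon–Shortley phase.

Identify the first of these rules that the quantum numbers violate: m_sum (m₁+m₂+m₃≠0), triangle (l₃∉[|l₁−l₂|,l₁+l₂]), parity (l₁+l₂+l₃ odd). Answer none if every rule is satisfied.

m₁+m₂+m₃ = -5 + 2 + 3 = 0  ✓
triangle: |7−5|=2 ≤ l₃=6 ≤ 7+5=12  ✓
parity: l₁+l₂+l₃ = 18 is even  ✓

none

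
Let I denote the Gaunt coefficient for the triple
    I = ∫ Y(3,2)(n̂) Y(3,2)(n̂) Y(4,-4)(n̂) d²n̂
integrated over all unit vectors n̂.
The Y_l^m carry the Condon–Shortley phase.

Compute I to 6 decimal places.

0.214561

Checks pass: Σm=0; 10 even; l₃=4∈[0,6].
(2·3+1)(2·3+1)(2·4+1) = 441
Δ: 2! 4! 4! / 11! → 1/34650
sum: t=0:+1/72 t=1:−1/16 t=2:+1/72 = -5/144
3j²(3 3 4; 0 0 0) = Δ·Π!·Σ² = 2/77  (sign -1)
sum: t=1:−1/576 = -1/576
3j²(3 3 4; 2 2 -4) = Δ·Π!·Σ² = 5/99  (sign -1)
combine: 4πI² = 441·2/77·5/99 = 70/121
take √, sign +1: I = 0.21456131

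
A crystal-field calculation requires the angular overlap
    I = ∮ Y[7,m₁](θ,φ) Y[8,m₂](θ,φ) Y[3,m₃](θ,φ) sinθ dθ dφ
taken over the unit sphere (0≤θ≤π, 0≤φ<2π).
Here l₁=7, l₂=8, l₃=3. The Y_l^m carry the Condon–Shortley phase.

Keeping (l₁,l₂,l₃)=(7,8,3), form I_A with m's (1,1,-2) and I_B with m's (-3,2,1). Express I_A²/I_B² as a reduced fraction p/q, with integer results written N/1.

Shared (l₁,l₂,l₃)=(7,8,3): N and (l;000)² cancel in I_A²/I_B².
A: Δ = 12!·2!·4!/19! = 1/5290740; Racah Σ t=5..6: t=5:−1/14515200 t=6:+1/6220800 = 1/10886400; ⇒ 3j(7 8 3; 1 1 -2)² = 128/12597, sgn -1
B: Δ = 12!·2!·4!/19! = 1/5290740; Racah Σ t=8..10: t=8:+1/7741440 t=9:−1/13063680 t=10:+1/348364800 = 29/522547200; ⇒ 3j(7 8 3; -3 2 1)² = 1682/264537, sgn +1
I_A²/I_B² = (128/12597)/(1682/264537) = 1344/841

1344/841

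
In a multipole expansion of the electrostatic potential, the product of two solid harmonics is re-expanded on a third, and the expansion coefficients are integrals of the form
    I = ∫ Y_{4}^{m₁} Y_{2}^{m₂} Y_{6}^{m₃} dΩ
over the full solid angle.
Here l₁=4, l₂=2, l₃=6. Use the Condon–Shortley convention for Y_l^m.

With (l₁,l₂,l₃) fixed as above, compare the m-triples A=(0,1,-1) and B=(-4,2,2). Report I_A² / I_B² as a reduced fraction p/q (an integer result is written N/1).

Same 4,2,6: normalisation and zero-m 3j drop out of the ratio.
A: Δ: 0! 8! 4! / 13! → 1/6435; sum: t=0:+1/3456 = 1/3456; 3j²(4 2 6; 0 1 -1) = Δ·Π!·Σ² = 35/1287  (sign -1)
B: Δ: 0! 8! 4! / 13! → 1/6435; sum: t=0:+1/967680 = 1/967680; 3j²(4 2 6; -4 2 2) = Δ·Π!·Σ² = 1/6435  (sign +1)
I_A²/I_B² = (35/1287)/(1/6435) = 175/1

175/1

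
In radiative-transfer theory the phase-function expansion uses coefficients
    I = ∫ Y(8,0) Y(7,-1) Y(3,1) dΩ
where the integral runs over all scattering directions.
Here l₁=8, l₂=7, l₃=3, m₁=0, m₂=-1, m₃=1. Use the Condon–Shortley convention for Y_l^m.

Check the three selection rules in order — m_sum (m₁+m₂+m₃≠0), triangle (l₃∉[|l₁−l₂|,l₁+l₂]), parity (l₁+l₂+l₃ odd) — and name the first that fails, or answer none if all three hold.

Σmᵢ = 0  ✓
l₃∈[|l₁−l₂|,l₁+l₂]=[1,15], have l₃=3  ✓
Σlᵢ = 18 ⇒ even  ✓

none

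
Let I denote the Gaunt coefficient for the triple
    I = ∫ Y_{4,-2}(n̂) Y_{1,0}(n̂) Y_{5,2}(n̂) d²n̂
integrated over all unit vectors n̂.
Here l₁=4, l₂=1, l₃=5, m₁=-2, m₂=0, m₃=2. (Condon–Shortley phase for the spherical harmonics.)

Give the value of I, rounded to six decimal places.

Rules hold: Σm=0, L=10 even, 3≤5≤5.
N = 9·3·11 = 297
Δ = 0!·8!·2!/11! = 1/495
Racah Σ t=0..0: t=0:+1/576 = 1/576
⇒ 3j(4 1 5; 0 0 0)² = 5/99, sgn -1
Racah Σ t=0..0: t=0:+1/1440 = 1/1440
⇒ 3j(4 1 5; -2 0 2)² = 7/165, sgn -1
4πI² = N·(3j₀)²·(3jₘ)² = 7/11
I = +1·√(0.636364/4π) = 0.22503380

0.225034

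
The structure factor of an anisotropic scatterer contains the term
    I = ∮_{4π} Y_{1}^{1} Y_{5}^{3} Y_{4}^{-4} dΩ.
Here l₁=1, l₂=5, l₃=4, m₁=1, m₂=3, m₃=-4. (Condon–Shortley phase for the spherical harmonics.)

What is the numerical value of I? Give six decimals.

m-sum 0 ✓  L=10 even ✓  4≤4≤6 ✓
Π(2lᵢ+1) = 3×11×9 = 297
triangle coeff Δ(1,5,4) = 1/495
Σ_t [1,1]: t=1:−1/576 = -1/576
(3j)²=5/99 [(1 5 4; 0 0 0)], sign=-1
Σ_t [0,0]: t=0:+1/80640 = 1/80640
(3j)²=1/495 [(1 5 4; 1 3 -4)], sign=+1
⇒ 4πI² = 1/33
I = (-1)√(1/33/(4π)) = -0.04910640

-0.049106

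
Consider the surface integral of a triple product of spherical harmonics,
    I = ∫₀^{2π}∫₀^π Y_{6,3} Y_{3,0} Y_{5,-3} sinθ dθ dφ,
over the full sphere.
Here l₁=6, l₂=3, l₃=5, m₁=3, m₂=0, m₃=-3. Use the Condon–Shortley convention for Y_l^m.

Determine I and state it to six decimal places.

Checks pass: Σm=0; 14 even; l₃=5∈[3,9].
(2·6+1)(2·3+1)(2·5+1) = 1001
Δ: 4! 8! 2! / 15! → 1/675675
sum: t=1:−1/8640 t=2:+1/2304 t=3:−1/8640 = 7/34560
3j²(6 3 5; 0 0 0) = Δ·Π!·Σ² = 7/429  (sign -1)
sum: t=1:−1/17280 t=2:+1/20160 t=3:−1/483840 = -1/96768
3j²(6 3 5; 3 0 -3) = Δ·Π!·Σ² = 1/1001  (sign -1)
combine: 4πI² = 1001·7/429·1/1001 = 7/429
take √, sign +1: I = 0.03603425

0.036034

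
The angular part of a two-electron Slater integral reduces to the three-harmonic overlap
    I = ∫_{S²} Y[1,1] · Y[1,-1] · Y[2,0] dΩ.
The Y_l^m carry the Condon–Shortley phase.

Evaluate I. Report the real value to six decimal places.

Checks pass: Σm=0; 4 even; l₃=2∈[0,2].
(2·1+1)(2·1+1)(2·2+1) = 45
Δ: 0! 2! 2! / 5! → 1/30
sum: t=0:+1/1 = 1/1
3j²(1 1 2; 0 0 0) = Δ·Π!·Σ² = 2/15  (sign +1)
sum: t=0:+1/4 = 1/4
3j²(1 1 2; 1 -1 0) = Δ·Π!·Σ² = 1/30  (sign +1)
combine: 4πI² = 45·2/15·1/30 = 1/5
take √, sign +1: I = 0.12615663

0.126157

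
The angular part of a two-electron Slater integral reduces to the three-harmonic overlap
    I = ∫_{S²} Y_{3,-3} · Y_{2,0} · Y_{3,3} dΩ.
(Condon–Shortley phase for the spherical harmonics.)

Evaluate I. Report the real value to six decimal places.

Rules hold: Σm=0, L=8 even, 1≤3≤5.
N = 7·5·7 = 245
Δ = 2!·4!·2!/9! = 1/3780
Racah Σ t=0..2: t=0:+1/24 t=1:−1/4 t=2:+1/24 = -1/6
⇒ 3j(3 2 3; 0 0 0)² = 4/105, sgn +1
Racah Σ t=2..2: t=2:+1/96 = 1/96
⇒ 3j(3 2 3; -3 0 3)² = 5/84, sgn +1
4πI² = N·(3j₀)²·(3jₘ)² = 5/9
I = +1·√(0.555556/4π) = 0.21026104

0.210261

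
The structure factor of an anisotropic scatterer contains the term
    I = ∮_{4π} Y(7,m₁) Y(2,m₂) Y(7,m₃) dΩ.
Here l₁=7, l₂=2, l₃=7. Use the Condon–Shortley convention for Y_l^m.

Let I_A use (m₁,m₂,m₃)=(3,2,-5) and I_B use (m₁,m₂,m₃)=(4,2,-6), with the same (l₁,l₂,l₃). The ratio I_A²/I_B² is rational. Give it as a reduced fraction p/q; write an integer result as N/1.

Same 7,2,7: normalisation and zero-m 3j drop out of the ratio.
A: Δ: 2! 12! 2! / 17! → 1/185640; sum: t=2:+1/29030400 = 1/29030400; 3j²(7 2 7; 3 2 -5) = Δ·Π!·Σ² = 99/7735  (sign +1)
B: Δ: 2! 12! 2! / 17! → 1/185640; sum: t=2:+1/159667200 = 1/159667200; 3j²(7 2 7; 4 2 -6) = Δ·Π!·Σ² = 9/1190  (sign -1)
I_A²/I_B² = (99/7735)/(9/1190) = 22/13

22/13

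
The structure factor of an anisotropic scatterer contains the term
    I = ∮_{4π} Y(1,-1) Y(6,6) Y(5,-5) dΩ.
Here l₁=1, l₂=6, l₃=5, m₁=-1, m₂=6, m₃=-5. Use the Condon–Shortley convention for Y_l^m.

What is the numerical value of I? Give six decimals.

0.331940

m-sum 0 ✓  L=12 even ✓  5≤5≤7 ✓
Π(2lᵢ+1) = 3×13×11 = 429
triangle coeff Δ(1,6,5) = 1/858
Σ_t [1,1]: t=1:−1/14400 = -1/14400
(3j)²=6/143 [(1 6 5; 0 0 0)], sign=+1
Σ_t [2,2]: t=2:+1/7257600 = 1/7257600
(3j)²=1/13 [(1 6 5; -1 6 -5)], sign=+1
⇒ 4πI² = 18/13
I = (+1)√(18/13/(4π)) = 0.33194004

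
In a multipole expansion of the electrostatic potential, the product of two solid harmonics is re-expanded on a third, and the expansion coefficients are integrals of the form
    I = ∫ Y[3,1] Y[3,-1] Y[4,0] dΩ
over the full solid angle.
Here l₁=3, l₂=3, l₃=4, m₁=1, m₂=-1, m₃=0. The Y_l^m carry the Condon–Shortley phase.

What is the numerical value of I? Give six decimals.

Rules hold: Σm=0, L=10 even, 0≤4≤6.
N = 7·7·9 = 441
Δ = 2!·4!·4!/11! = 1/34650
Racah Σ t=0..2: t=0:+1/72 t=1:−1/16 t=2:+1/72 = -5/144
⇒ 3j(3 3 4; 0 0 0)² = 2/77, sgn -1
Racah Σ t=0..2: t=0:+1/32 t=1:−1/36 t=2:+1/1152 = 5/1152
⇒ 3j(3 3 4; 1 -1 0)² = 1/1386, sgn +1
4πI² = N·(3j₀)²·(3jₘ)² = 1/121
I = -1·√(0.00826446/4π) = -0.02564498

-0.025645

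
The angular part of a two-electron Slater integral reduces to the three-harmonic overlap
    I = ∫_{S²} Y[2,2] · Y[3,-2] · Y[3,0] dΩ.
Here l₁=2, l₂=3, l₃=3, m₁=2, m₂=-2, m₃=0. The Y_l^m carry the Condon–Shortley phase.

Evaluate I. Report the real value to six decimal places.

-0.188063

Rules hold: Σm=0, L=8 even, 1≤3≤5.
N = 5·7·7 = 245
Δ = 2!·2!·4!/9! = 1/3780
Racah Σ t=0..2: t=0:+1/24 t=1:−1/4 t=2:+1/24 = -1/6
⇒ 3j(2 3 3; 0 0 0)² = 4/105, sgn +1
Racah Σ t=0..0: t=0:+1/24 = 1/24
⇒ 3j(2 3 3; 2 -2 0)² = 1/21, sgn -1
4πI² = N·(3j₀)²·(3jₘ)² = 4/9
I = -1·√(0.444444/4π) = -0.18806319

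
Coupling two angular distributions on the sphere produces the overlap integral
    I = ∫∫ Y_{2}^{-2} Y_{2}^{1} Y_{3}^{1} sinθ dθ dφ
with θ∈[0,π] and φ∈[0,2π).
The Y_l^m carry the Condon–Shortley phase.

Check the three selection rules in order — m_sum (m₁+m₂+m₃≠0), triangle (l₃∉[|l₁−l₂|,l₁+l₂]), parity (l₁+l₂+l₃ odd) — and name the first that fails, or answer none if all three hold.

azimuthal sum: -2 + 1 + 1 = 0  ✓
0 ≤ 3 ≤ 4 (triangle on l)  ✓
L = 2 + 2 + 3 = 7 (odd)  ✗

parity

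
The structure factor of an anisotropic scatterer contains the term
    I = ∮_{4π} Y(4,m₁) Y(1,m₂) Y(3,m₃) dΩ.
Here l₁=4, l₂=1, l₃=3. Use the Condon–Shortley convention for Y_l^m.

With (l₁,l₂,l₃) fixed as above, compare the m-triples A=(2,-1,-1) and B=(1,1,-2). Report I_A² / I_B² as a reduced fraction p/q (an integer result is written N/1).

5/1

Shared (l₁,l₂,l₃)=(4,1,3): N and (l;000)² cancel in I_A²/I_B².
A: Δ = 2!·6!·0!/9! = 1/252; Racah Σ t=0..0: t=0:+1/96 = 1/96; ⇒ 3j(4 1 3; 2 -1 -1)² = 5/84, sgn +1
B: Δ = 2!·6!·0!/9! = 1/252; Racah Σ t=2..2: t=2:+1/240 = 1/240; ⇒ 3j(4 1 3; 1 1 -2)² = 1/84, sgn -1
I_A²/I_B² = (5/84)/(1/84) = 5/1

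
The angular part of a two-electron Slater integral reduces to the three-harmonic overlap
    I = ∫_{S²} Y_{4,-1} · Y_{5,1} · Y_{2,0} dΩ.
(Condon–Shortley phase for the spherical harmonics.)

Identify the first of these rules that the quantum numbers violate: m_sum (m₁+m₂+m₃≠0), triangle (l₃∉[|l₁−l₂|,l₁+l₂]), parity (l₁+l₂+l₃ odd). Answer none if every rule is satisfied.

parity

m₁+m₂+m₃ = -1 + 1 + 0 = 0  ✓
triangle: |4−5|=1 ≤ l₃=2 ≤ 4+5=9  ✓
parity: l₁+l₂+l₃ = 11 is odd  ✗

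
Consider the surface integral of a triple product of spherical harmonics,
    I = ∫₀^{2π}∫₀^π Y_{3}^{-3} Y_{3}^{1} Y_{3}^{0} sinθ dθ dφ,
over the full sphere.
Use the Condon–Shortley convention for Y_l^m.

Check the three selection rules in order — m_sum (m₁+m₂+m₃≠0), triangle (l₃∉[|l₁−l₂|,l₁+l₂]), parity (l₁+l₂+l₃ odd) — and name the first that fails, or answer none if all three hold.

m_sum

Σmᵢ = -2  ✗
l₃∈[|l₁−l₂|,l₁+l₂]=[0,6], have l₃=3
Σlᵢ = 9 ⇒ odd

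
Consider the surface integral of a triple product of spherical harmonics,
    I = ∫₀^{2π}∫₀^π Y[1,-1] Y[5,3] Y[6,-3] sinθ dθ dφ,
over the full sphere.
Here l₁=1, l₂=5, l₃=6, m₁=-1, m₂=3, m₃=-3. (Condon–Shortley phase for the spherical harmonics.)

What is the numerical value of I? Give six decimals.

m-sum = -1 + 3 − 3 = -1 ≠ 0 ⇒ I = 0

0.000000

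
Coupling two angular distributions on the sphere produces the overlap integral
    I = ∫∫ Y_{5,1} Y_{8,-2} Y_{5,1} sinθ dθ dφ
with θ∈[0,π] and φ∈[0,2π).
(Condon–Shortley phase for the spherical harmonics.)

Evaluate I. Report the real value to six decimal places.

Rules hold: Σm=0, L=18 even, 3≤5≤13.
N = 11·17·11 = 2057
Δ = 8!·2!·8!/19! = 1/37413090
Racah Σ t=3..5: t=3:−1/1036800 t=4:+1/331776 t=5:−1/1036800 = 1/921600
⇒ 3j(5 8 5; 0 0 0)² = 490/46189, sgn -1
Racah Σ t=2..4: t=2:+1/1658880 t=3:−1/518400 t=4:+1/1658880 = -1/1382400
⇒ 3j(5 8 5; 1 -2 1)² = 504/46189, sgn -1
4πI² = N·(3j₀)²·(3jₘ)² = 246960/1037153
I = +1·√(0.238113/4π) = 0.13765341

0.137653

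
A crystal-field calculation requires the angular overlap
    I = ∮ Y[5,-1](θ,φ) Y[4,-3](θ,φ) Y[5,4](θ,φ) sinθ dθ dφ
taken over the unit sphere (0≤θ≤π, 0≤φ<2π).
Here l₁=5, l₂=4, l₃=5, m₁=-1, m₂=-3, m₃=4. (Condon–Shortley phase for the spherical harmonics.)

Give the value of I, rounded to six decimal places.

-0.168084

Rules hold: Σm=0, L=14 even, 1≤5≤9.
N = 11·9·11 = 1089
Δ = 4!·6!·4!/15! = 1/3153150
Racah Σ t=0..4: t=0:+1/69120 t=1:−1/1728 t=2:+1/576 t=3:−1/1728 t=4:+1/69120 = 7/11520
⇒ 3j(5 4 5; 0 0 0)² = 2/143, sgn -1
Racah Σ t=0..1: t=0:+1/103680 t=1:−1/17280 = -1/20736
⇒ 3j(5 4 5; -1 -3 4)² = 10/429, sgn +1
4πI² = N·(3j₀)²·(3jₘ)² = 60/169
I = -1·√(0.35503/4π) = -0.16808437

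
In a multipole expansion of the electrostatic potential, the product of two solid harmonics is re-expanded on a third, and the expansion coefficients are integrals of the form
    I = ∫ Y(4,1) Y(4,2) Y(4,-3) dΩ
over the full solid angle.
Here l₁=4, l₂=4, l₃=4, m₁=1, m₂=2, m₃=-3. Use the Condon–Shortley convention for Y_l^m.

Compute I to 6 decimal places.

Checks pass: Σm=0; 12 even; l₃=4∈[0,8].
(2·4+1)(2·4+1)(2·4+1) = 729
Δ: 4! 4! 4! / 13! → 1/450450
sum: t=0:+1/13824 t=1:−1/216 t=2:+1/64 t=3:−1/216 t=4:+1/13824 = 5/768
3j²(4 4 4; 0 0 0) = Δ·Π!·Σ² = 18/1001  (sign +1)
sum: t=2:+1/576 t=3:−1/864 = 1/1728
3j²(4 4 4; 1 2 -3) = Δ·Π!·Σ² = 5/1287  (sign -1)
combine: 4πI² = 729·18/1001·5/1287 = 7290/143143
take √, sign -1: I = -0.06366105

-0.063661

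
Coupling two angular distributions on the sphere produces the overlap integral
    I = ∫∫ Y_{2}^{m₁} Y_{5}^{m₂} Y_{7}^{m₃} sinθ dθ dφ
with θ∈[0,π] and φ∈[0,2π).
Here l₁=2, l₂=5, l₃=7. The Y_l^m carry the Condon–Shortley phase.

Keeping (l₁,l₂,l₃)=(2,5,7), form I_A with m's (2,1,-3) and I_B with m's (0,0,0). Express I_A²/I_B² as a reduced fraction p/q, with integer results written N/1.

l's match ⇒ only the (l;m) 3-j factors differ between A and B.
A: triangle coeff Δ(2,5,7) = 1/15015; Σ_t [0,0]: t=0:+1/414720 = 1/414720; (3j)²=2/143 [(2 5 7; 2 1 -3)], sign=+1
B: triangle coeff Δ(2,5,7) = 1/15015; Σ_t [0,0]: t=0:+1/57600 = 1/57600; (3j)²=21/715 [(2 5 7; 0 0 0)], sign=-1
I_A²/I_B² = (2/143)/(21/715) = 10/21

10/21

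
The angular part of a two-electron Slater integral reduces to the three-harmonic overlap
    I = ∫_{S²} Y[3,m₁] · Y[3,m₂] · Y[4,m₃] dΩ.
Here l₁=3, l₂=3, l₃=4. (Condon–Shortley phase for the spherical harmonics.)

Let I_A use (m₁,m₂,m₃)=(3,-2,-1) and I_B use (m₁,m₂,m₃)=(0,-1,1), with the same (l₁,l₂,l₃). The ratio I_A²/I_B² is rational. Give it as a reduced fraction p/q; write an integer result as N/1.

l's match ⇒ only the (l;m) 3-j factors differ between A and B.
A: triangle coeff Δ(3,3,4) = 1/34650; Σ_t [0,0]: t=0:+1/288 = 1/288; (3j)²=5/231 [(3 3 4; 3 -2 -1)], sign=-1
B: triangle coeff Δ(3,3,4) = 1/34650; Σ_t [0,2]: t=0:+1/48 t=1:−1/24 t=2:+1/288 = -5/288; (3j)²=5/462 [(3 3 4; 0 -1 1)], sign=+1
I_A²/I_B² = (5/231)/(5/462) = 2/1

2/1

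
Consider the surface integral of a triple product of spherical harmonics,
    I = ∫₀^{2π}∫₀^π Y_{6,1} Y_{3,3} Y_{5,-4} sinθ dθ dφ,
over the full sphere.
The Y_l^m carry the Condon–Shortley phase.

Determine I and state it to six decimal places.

Rules hold: Σm=0, L=14 even, 3≤5≤9.
N = 13·7·11 = 1001
Δ = 4!·8!·2!/15! = 1/675675
Racah Σ t=1..3: t=1:−1/8640 t=2:+1/2304 t=3:−1/8640 = 7/34560
⇒ 3j(6 3 5; 0 0 0)² = 7/429, sgn -1
Racah Σ t=4..4: t=4:+1/241920 = 1/241920
⇒ 3j(6 3 5; 1 3 -4)² = 4/1001, sgn -1
4πI² = N·(3j₀)²·(3jₘ)² = 28/429
I = +1·√(0.0652681/4π) = 0.07206849

0.072068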